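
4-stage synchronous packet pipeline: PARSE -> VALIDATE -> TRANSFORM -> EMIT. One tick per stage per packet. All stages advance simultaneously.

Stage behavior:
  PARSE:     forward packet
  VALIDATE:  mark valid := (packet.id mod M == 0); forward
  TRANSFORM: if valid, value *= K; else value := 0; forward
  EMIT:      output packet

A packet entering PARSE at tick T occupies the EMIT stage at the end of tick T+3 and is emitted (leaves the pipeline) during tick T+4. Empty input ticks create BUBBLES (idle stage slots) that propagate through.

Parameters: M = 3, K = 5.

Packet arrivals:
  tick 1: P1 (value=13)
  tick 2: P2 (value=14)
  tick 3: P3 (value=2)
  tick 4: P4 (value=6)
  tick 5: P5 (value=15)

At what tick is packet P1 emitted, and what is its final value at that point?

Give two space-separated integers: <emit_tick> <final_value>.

Tick 1: [PARSE:P1(v=13,ok=F), VALIDATE:-, TRANSFORM:-, EMIT:-] out:-; in:P1
Tick 2: [PARSE:P2(v=14,ok=F), VALIDATE:P1(v=13,ok=F), TRANSFORM:-, EMIT:-] out:-; in:P2
Tick 3: [PARSE:P3(v=2,ok=F), VALIDATE:P2(v=14,ok=F), TRANSFORM:P1(v=0,ok=F), EMIT:-] out:-; in:P3
Tick 4: [PARSE:P4(v=6,ok=F), VALIDATE:P3(v=2,ok=T), TRANSFORM:P2(v=0,ok=F), EMIT:P1(v=0,ok=F)] out:-; in:P4
Tick 5: [PARSE:P5(v=15,ok=F), VALIDATE:P4(v=6,ok=F), TRANSFORM:P3(v=10,ok=T), EMIT:P2(v=0,ok=F)] out:P1(v=0); in:P5
Tick 6: [PARSE:-, VALIDATE:P5(v=15,ok=F), TRANSFORM:P4(v=0,ok=F), EMIT:P3(v=10,ok=T)] out:P2(v=0); in:-
Tick 7: [PARSE:-, VALIDATE:-, TRANSFORM:P5(v=0,ok=F), EMIT:P4(v=0,ok=F)] out:P3(v=10); in:-
Tick 8: [PARSE:-, VALIDATE:-, TRANSFORM:-, EMIT:P5(v=0,ok=F)] out:P4(v=0); in:-
Tick 9: [PARSE:-, VALIDATE:-, TRANSFORM:-, EMIT:-] out:P5(v=0); in:-
P1: arrives tick 1, valid=False (id=1, id%3=1), emit tick 5, final value 0

Answer: 5 0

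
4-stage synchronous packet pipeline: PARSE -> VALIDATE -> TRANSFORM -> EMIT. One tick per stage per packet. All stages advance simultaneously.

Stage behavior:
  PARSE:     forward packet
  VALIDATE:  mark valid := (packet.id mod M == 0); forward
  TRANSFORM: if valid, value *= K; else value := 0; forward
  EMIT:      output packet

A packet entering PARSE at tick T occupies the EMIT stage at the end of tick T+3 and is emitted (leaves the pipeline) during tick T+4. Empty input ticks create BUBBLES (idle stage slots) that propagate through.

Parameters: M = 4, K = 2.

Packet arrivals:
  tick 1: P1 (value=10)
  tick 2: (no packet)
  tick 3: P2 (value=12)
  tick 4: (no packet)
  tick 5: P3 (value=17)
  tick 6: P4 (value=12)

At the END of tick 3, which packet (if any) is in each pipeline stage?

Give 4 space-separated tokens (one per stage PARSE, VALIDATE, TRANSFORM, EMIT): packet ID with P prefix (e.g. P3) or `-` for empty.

Tick 1: [PARSE:P1(v=10,ok=F), VALIDATE:-, TRANSFORM:-, EMIT:-] out:-; in:P1
Tick 2: [PARSE:-, VALIDATE:P1(v=10,ok=F), TRANSFORM:-, EMIT:-] out:-; in:-
Tick 3: [PARSE:P2(v=12,ok=F), VALIDATE:-, TRANSFORM:P1(v=0,ok=F), EMIT:-] out:-; in:P2
At end of tick 3: ['P2', '-', 'P1', '-']

Answer: P2 - P1 -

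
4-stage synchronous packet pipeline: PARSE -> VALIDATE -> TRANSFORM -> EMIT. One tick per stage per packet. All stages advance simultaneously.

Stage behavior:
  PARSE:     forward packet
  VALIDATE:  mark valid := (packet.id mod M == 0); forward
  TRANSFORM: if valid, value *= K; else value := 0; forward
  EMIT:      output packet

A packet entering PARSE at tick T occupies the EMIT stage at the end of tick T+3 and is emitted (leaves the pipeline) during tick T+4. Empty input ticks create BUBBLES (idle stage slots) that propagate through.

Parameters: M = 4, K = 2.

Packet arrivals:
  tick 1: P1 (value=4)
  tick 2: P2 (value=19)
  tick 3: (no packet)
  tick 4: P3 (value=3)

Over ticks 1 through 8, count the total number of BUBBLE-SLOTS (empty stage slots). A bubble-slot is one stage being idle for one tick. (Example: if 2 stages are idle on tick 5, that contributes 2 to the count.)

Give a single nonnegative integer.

Answer: 20

Derivation:
Tick 1: [PARSE:P1(v=4,ok=F), VALIDATE:-, TRANSFORM:-, EMIT:-] out:-; bubbles=3
Tick 2: [PARSE:P2(v=19,ok=F), VALIDATE:P1(v=4,ok=F), TRANSFORM:-, EMIT:-] out:-; bubbles=2
Tick 3: [PARSE:-, VALIDATE:P2(v=19,ok=F), TRANSFORM:P1(v=0,ok=F), EMIT:-] out:-; bubbles=2
Tick 4: [PARSE:P3(v=3,ok=F), VALIDATE:-, TRANSFORM:P2(v=0,ok=F), EMIT:P1(v=0,ok=F)] out:-; bubbles=1
Tick 5: [PARSE:-, VALIDATE:P3(v=3,ok=F), TRANSFORM:-, EMIT:P2(v=0,ok=F)] out:P1(v=0); bubbles=2
Tick 6: [PARSE:-, VALIDATE:-, TRANSFORM:P3(v=0,ok=F), EMIT:-] out:P2(v=0); bubbles=3
Tick 7: [PARSE:-, VALIDATE:-, TRANSFORM:-, EMIT:P3(v=0,ok=F)] out:-; bubbles=3
Tick 8: [PARSE:-, VALIDATE:-, TRANSFORM:-, EMIT:-] out:P3(v=0); bubbles=4
Total bubble-slots: 20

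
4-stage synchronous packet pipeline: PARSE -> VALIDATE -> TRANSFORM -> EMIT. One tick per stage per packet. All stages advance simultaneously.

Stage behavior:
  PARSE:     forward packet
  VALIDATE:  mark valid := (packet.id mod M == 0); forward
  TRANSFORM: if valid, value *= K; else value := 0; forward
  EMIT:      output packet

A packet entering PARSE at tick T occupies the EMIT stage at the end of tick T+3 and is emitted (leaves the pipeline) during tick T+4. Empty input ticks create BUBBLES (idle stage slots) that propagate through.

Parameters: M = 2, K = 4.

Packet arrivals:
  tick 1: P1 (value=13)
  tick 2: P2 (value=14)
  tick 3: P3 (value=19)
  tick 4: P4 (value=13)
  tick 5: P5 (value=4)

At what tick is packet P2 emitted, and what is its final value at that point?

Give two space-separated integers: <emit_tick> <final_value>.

Tick 1: [PARSE:P1(v=13,ok=F), VALIDATE:-, TRANSFORM:-, EMIT:-] out:-; in:P1
Tick 2: [PARSE:P2(v=14,ok=F), VALIDATE:P1(v=13,ok=F), TRANSFORM:-, EMIT:-] out:-; in:P2
Tick 3: [PARSE:P3(v=19,ok=F), VALIDATE:P2(v=14,ok=T), TRANSFORM:P1(v=0,ok=F), EMIT:-] out:-; in:P3
Tick 4: [PARSE:P4(v=13,ok=F), VALIDATE:P3(v=19,ok=F), TRANSFORM:P2(v=56,ok=T), EMIT:P1(v=0,ok=F)] out:-; in:P4
Tick 5: [PARSE:P5(v=4,ok=F), VALIDATE:P4(v=13,ok=T), TRANSFORM:P3(v=0,ok=F), EMIT:P2(v=56,ok=T)] out:P1(v=0); in:P5
Tick 6: [PARSE:-, VALIDATE:P5(v=4,ok=F), TRANSFORM:P4(v=52,ok=T), EMIT:P3(v=0,ok=F)] out:P2(v=56); in:-
Tick 7: [PARSE:-, VALIDATE:-, TRANSFORM:P5(v=0,ok=F), EMIT:P4(v=52,ok=T)] out:P3(v=0); in:-
Tick 8: [PARSE:-, VALIDATE:-, TRANSFORM:-, EMIT:P5(v=0,ok=F)] out:P4(v=52); in:-
Tick 9: [PARSE:-, VALIDATE:-, TRANSFORM:-, EMIT:-] out:P5(v=0); in:-
P2: arrives tick 2, valid=True (id=2, id%2=0), emit tick 6, final value 56

Answer: 6 56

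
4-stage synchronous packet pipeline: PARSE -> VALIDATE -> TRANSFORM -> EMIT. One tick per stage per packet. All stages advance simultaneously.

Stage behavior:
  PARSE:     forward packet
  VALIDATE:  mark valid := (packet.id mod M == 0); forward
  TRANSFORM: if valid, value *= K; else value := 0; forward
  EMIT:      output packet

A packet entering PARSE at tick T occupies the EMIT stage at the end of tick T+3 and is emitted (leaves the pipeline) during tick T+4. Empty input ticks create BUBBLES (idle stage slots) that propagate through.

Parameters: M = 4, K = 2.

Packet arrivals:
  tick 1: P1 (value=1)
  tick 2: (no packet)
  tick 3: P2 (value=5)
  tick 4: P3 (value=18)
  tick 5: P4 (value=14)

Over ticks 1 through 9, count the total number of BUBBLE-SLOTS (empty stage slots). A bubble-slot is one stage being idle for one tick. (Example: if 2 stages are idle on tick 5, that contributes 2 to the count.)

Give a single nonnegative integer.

Tick 1: [PARSE:P1(v=1,ok=F), VALIDATE:-, TRANSFORM:-, EMIT:-] out:-; bubbles=3
Tick 2: [PARSE:-, VALIDATE:P1(v=1,ok=F), TRANSFORM:-, EMIT:-] out:-; bubbles=3
Tick 3: [PARSE:P2(v=5,ok=F), VALIDATE:-, TRANSFORM:P1(v=0,ok=F), EMIT:-] out:-; bubbles=2
Tick 4: [PARSE:P3(v=18,ok=F), VALIDATE:P2(v=5,ok=F), TRANSFORM:-, EMIT:P1(v=0,ok=F)] out:-; bubbles=1
Tick 5: [PARSE:P4(v=14,ok=F), VALIDATE:P3(v=18,ok=F), TRANSFORM:P2(v=0,ok=F), EMIT:-] out:P1(v=0); bubbles=1
Tick 6: [PARSE:-, VALIDATE:P4(v=14,ok=T), TRANSFORM:P3(v=0,ok=F), EMIT:P2(v=0,ok=F)] out:-; bubbles=1
Tick 7: [PARSE:-, VALIDATE:-, TRANSFORM:P4(v=28,ok=T), EMIT:P3(v=0,ok=F)] out:P2(v=0); bubbles=2
Tick 8: [PARSE:-, VALIDATE:-, TRANSFORM:-, EMIT:P4(v=28,ok=T)] out:P3(v=0); bubbles=3
Tick 9: [PARSE:-, VALIDATE:-, TRANSFORM:-, EMIT:-] out:P4(v=28); bubbles=4
Total bubble-slots: 20

Answer: 20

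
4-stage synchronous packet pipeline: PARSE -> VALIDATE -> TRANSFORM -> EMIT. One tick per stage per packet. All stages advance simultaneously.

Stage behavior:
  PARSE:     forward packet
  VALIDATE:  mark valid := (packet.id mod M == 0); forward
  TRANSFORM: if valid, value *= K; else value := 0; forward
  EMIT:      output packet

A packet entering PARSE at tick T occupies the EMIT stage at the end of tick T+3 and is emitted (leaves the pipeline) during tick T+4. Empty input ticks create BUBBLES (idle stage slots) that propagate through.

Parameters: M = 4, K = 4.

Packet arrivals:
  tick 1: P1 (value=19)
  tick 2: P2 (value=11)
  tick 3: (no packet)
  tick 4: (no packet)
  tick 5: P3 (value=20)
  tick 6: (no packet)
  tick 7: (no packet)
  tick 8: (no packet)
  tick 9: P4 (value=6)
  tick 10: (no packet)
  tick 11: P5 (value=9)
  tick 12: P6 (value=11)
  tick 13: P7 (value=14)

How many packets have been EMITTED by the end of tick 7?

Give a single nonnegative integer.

Tick 1: [PARSE:P1(v=19,ok=F), VALIDATE:-, TRANSFORM:-, EMIT:-] out:-; in:P1
Tick 2: [PARSE:P2(v=11,ok=F), VALIDATE:P1(v=19,ok=F), TRANSFORM:-, EMIT:-] out:-; in:P2
Tick 3: [PARSE:-, VALIDATE:P2(v=11,ok=F), TRANSFORM:P1(v=0,ok=F), EMIT:-] out:-; in:-
Tick 4: [PARSE:-, VALIDATE:-, TRANSFORM:P2(v=0,ok=F), EMIT:P1(v=0,ok=F)] out:-; in:-
Tick 5: [PARSE:P3(v=20,ok=F), VALIDATE:-, TRANSFORM:-, EMIT:P2(v=0,ok=F)] out:P1(v=0); in:P3
Tick 6: [PARSE:-, VALIDATE:P3(v=20,ok=F), TRANSFORM:-, EMIT:-] out:P2(v=0); in:-
Tick 7: [PARSE:-, VALIDATE:-, TRANSFORM:P3(v=0,ok=F), EMIT:-] out:-; in:-
Emitted by tick 7: ['P1', 'P2']

Answer: 2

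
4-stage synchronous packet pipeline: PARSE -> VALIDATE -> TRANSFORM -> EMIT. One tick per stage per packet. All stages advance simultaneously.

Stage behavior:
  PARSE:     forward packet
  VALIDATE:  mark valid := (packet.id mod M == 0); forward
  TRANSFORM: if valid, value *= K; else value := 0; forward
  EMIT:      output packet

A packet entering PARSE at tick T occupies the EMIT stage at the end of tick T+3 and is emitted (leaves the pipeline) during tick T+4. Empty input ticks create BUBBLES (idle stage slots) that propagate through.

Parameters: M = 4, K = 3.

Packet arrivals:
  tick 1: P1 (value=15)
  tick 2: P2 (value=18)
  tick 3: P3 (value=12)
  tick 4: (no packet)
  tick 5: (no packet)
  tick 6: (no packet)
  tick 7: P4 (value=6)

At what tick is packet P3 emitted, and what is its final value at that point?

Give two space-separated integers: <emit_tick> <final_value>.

Tick 1: [PARSE:P1(v=15,ok=F), VALIDATE:-, TRANSFORM:-, EMIT:-] out:-; in:P1
Tick 2: [PARSE:P2(v=18,ok=F), VALIDATE:P1(v=15,ok=F), TRANSFORM:-, EMIT:-] out:-; in:P2
Tick 3: [PARSE:P3(v=12,ok=F), VALIDATE:P2(v=18,ok=F), TRANSFORM:P1(v=0,ok=F), EMIT:-] out:-; in:P3
Tick 4: [PARSE:-, VALIDATE:P3(v=12,ok=F), TRANSFORM:P2(v=0,ok=F), EMIT:P1(v=0,ok=F)] out:-; in:-
Tick 5: [PARSE:-, VALIDATE:-, TRANSFORM:P3(v=0,ok=F), EMIT:P2(v=0,ok=F)] out:P1(v=0); in:-
Tick 6: [PARSE:-, VALIDATE:-, TRANSFORM:-, EMIT:P3(v=0,ok=F)] out:P2(v=0); in:-
Tick 7: [PARSE:P4(v=6,ok=F), VALIDATE:-, TRANSFORM:-, EMIT:-] out:P3(v=0); in:P4
Tick 8: [PARSE:-, VALIDATE:P4(v=6,ok=T), TRANSFORM:-, EMIT:-] out:-; in:-
Tick 9: [PARSE:-, VALIDATE:-, TRANSFORM:P4(v=18,ok=T), EMIT:-] out:-; in:-
Tick 10: [PARSE:-, VALIDATE:-, TRANSFORM:-, EMIT:P4(v=18,ok=T)] out:-; in:-
Tick 11: [PARSE:-, VALIDATE:-, TRANSFORM:-, EMIT:-] out:P4(v=18); in:-
P3: arrives tick 3, valid=False (id=3, id%4=3), emit tick 7, final value 0

Answer: 7 0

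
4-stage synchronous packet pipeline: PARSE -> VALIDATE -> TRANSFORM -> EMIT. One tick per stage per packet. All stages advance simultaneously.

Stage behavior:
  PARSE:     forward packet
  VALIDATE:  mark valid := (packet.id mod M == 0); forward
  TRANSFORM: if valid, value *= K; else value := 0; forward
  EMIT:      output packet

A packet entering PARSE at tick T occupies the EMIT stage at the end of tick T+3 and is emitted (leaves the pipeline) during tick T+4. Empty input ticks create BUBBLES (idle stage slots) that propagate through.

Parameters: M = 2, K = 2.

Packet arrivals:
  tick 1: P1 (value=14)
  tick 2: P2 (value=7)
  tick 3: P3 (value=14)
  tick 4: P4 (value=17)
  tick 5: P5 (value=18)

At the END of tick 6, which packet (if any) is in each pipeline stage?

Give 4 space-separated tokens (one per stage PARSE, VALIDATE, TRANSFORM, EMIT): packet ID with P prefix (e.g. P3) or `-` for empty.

Answer: - P5 P4 P3

Derivation:
Tick 1: [PARSE:P1(v=14,ok=F), VALIDATE:-, TRANSFORM:-, EMIT:-] out:-; in:P1
Tick 2: [PARSE:P2(v=7,ok=F), VALIDATE:P1(v=14,ok=F), TRANSFORM:-, EMIT:-] out:-; in:P2
Tick 3: [PARSE:P3(v=14,ok=F), VALIDATE:P2(v=7,ok=T), TRANSFORM:P1(v=0,ok=F), EMIT:-] out:-; in:P3
Tick 4: [PARSE:P4(v=17,ok=F), VALIDATE:P3(v=14,ok=F), TRANSFORM:P2(v=14,ok=T), EMIT:P1(v=0,ok=F)] out:-; in:P4
Tick 5: [PARSE:P5(v=18,ok=F), VALIDATE:P4(v=17,ok=T), TRANSFORM:P3(v=0,ok=F), EMIT:P2(v=14,ok=T)] out:P1(v=0); in:P5
Tick 6: [PARSE:-, VALIDATE:P5(v=18,ok=F), TRANSFORM:P4(v=34,ok=T), EMIT:P3(v=0,ok=F)] out:P2(v=14); in:-
At end of tick 6: ['-', 'P5', 'P4', 'P3']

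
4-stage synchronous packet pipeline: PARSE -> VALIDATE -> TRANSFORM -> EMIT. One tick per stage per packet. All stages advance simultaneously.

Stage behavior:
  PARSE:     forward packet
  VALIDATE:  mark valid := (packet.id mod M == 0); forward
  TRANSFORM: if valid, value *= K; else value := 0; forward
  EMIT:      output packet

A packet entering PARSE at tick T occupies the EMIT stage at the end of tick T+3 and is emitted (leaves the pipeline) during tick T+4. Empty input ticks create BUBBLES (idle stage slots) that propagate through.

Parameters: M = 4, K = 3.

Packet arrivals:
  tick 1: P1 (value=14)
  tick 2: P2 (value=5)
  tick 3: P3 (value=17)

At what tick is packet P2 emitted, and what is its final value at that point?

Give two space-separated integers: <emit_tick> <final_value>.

Tick 1: [PARSE:P1(v=14,ok=F), VALIDATE:-, TRANSFORM:-, EMIT:-] out:-; in:P1
Tick 2: [PARSE:P2(v=5,ok=F), VALIDATE:P1(v=14,ok=F), TRANSFORM:-, EMIT:-] out:-; in:P2
Tick 3: [PARSE:P3(v=17,ok=F), VALIDATE:P2(v=5,ok=F), TRANSFORM:P1(v=0,ok=F), EMIT:-] out:-; in:P3
Tick 4: [PARSE:-, VALIDATE:P3(v=17,ok=F), TRANSFORM:P2(v=0,ok=F), EMIT:P1(v=0,ok=F)] out:-; in:-
Tick 5: [PARSE:-, VALIDATE:-, TRANSFORM:P3(v=0,ok=F), EMIT:P2(v=0,ok=F)] out:P1(v=0); in:-
Tick 6: [PARSE:-, VALIDATE:-, TRANSFORM:-, EMIT:P3(v=0,ok=F)] out:P2(v=0); in:-
Tick 7: [PARSE:-, VALIDATE:-, TRANSFORM:-, EMIT:-] out:P3(v=0); in:-
P2: arrives tick 2, valid=False (id=2, id%4=2), emit tick 6, final value 0

Answer: 6 0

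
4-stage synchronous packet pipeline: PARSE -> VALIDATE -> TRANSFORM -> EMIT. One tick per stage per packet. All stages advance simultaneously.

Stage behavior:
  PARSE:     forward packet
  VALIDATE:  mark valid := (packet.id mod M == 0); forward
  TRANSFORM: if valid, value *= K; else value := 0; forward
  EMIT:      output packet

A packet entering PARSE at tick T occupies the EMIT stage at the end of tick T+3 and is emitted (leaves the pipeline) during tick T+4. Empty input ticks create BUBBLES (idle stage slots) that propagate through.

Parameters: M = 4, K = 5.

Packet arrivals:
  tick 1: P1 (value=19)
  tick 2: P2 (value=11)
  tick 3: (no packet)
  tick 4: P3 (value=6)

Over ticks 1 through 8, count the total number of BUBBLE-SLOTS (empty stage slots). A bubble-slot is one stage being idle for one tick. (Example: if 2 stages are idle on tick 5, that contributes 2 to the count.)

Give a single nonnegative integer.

Tick 1: [PARSE:P1(v=19,ok=F), VALIDATE:-, TRANSFORM:-, EMIT:-] out:-; bubbles=3
Tick 2: [PARSE:P2(v=11,ok=F), VALIDATE:P1(v=19,ok=F), TRANSFORM:-, EMIT:-] out:-; bubbles=2
Tick 3: [PARSE:-, VALIDATE:P2(v=11,ok=F), TRANSFORM:P1(v=0,ok=F), EMIT:-] out:-; bubbles=2
Tick 4: [PARSE:P3(v=6,ok=F), VALIDATE:-, TRANSFORM:P2(v=0,ok=F), EMIT:P1(v=0,ok=F)] out:-; bubbles=1
Tick 5: [PARSE:-, VALIDATE:P3(v=6,ok=F), TRANSFORM:-, EMIT:P2(v=0,ok=F)] out:P1(v=0); bubbles=2
Tick 6: [PARSE:-, VALIDATE:-, TRANSFORM:P3(v=0,ok=F), EMIT:-] out:P2(v=0); bubbles=3
Tick 7: [PARSE:-, VALIDATE:-, TRANSFORM:-, EMIT:P3(v=0,ok=F)] out:-; bubbles=3
Tick 8: [PARSE:-, VALIDATE:-, TRANSFORM:-, EMIT:-] out:P3(v=0); bubbles=4
Total bubble-slots: 20

Answer: 20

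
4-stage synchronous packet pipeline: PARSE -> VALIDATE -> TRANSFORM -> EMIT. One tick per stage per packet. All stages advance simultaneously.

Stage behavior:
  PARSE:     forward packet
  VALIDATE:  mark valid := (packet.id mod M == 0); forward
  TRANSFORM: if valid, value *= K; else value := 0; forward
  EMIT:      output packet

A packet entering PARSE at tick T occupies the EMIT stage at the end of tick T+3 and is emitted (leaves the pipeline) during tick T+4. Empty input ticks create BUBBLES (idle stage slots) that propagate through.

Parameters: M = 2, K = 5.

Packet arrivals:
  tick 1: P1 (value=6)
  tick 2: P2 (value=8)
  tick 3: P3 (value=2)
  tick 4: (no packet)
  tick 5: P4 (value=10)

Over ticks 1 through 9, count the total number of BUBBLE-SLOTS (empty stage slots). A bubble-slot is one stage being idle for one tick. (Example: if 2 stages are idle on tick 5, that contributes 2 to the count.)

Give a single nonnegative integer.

Answer: 20

Derivation:
Tick 1: [PARSE:P1(v=6,ok=F), VALIDATE:-, TRANSFORM:-, EMIT:-] out:-; bubbles=3
Tick 2: [PARSE:P2(v=8,ok=F), VALIDATE:P1(v=6,ok=F), TRANSFORM:-, EMIT:-] out:-; bubbles=2
Tick 3: [PARSE:P3(v=2,ok=F), VALIDATE:P2(v=8,ok=T), TRANSFORM:P1(v=0,ok=F), EMIT:-] out:-; bubbles=1
Tick 4: [PARSE:-, VALIDATE:P3(v=2,ok=F), TRANSFORM:P2(v=40,ok=T), EMIT:P1(v=0,ok=F)] out:-; bubbles=1
Tick 5: [PARSE:P4(v=10,ok=F), VALIDATE:-, TRANSFORM:P3(v=0,ok=F), EMIT:P2(v=40,ok=T)] out:P1(v=0); bubbles=1
Tick 6: [PARSE:-, VALIDATE:P4(v=10,ok=T), TRANSFORM:-, EMIT:P3(v=0,ok=F)] out:P2(v=40); bubbles=2
Tick 7: [PARSE:-, VALIDATE:-, TRANSFORM:P4(v=50,ok=T), EMIT:-] out:P3(v=0); bubbles=3
Tick 8: [PARSE:-, VALIDATE:-, TRANSFORM:-, EMIT:P4(v=50,ok=T)] out:-; bubbles=3
Tick 9: [PARSE:-, VALIDATE:-, TRANSFORM:-, EMIT:-] out:P4(v=50); bubbles=4
Total bubble-slots: 20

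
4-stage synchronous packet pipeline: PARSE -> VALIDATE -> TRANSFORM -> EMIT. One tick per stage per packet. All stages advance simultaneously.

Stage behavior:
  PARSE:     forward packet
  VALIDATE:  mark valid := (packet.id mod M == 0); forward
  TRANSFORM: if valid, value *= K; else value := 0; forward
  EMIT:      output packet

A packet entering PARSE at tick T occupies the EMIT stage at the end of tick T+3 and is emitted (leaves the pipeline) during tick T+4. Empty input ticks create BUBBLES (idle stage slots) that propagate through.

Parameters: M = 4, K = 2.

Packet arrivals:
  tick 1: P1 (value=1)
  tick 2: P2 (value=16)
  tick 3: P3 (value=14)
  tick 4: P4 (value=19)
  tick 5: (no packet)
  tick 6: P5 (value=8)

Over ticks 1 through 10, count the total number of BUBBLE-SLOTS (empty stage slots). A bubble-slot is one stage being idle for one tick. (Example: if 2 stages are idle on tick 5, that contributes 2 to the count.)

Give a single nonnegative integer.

Answer: 20

Derivation:
Tick 1: [PARSE:P1(v=1,ok=F), VALIDATE:-, TRANSFORM:-, EMIT:-] out:-; bubbles=3
Tick 2: [PARSE:P2(v=16,ok=F), VALIDATE:P1(v=1,ok=F), TRANSFORM:-, EMIT:-] out:-; bubbles=2
Tick 3: [PARSE:P3(v=14,ok=F), VALIDATE:P2(v=16,ok=F), TRANSFORM:P1(v=0,ok=F), EMIT:-] out:-; bubbles=1
Tick 4: [PARSE:P4(v=19,ok=F), VALIDATE:P3(v=14,ok=F), TRANSFORM:P2(v=0,ok=F), EMIT:P1(v=0,ok=F)] out:-; bubbles=0
Tick 5: [PARSE:-, VALIDATE:P4(v=19,ok=T), TRANSFORM:P3(v=0,ok=F), EMIT:P2(v=0,ok=F)] out:P1(v=0); bubbles=1
Tick 6: [PARSE:P5(v=8,ok=F), VALIDATE:-, TRANSFORM:P4(v=38,ok=T), EMIT:P3(v=0,ok=F)] out:P2(v=0); bubbles=1
Tick 7: [PARSE:-, VALIDATE:P5(v=8,ok=F), TRANSFORM:-, EMIT:P4(v=38,ok=T)] out:P3(v=0); bubbles=2
Tick 8: [PARSE:-, VALIDATE:-, TRANSFORM:P5(v=0,ok=F), EMIT:-] out:P4(v=38); bubbles=3
Tick 9: [PARSE:-, VALIDATE:-, TRANSFORM:-, EMIT:P5(v=0,ok=F)] out:-; bubbles=3
Tick 10: [PARSE:-, VALIDATE:-, TRANSFORM:-, EMIT:-] out:P5(v=0); bubbles=4
Total bubble-slots: 20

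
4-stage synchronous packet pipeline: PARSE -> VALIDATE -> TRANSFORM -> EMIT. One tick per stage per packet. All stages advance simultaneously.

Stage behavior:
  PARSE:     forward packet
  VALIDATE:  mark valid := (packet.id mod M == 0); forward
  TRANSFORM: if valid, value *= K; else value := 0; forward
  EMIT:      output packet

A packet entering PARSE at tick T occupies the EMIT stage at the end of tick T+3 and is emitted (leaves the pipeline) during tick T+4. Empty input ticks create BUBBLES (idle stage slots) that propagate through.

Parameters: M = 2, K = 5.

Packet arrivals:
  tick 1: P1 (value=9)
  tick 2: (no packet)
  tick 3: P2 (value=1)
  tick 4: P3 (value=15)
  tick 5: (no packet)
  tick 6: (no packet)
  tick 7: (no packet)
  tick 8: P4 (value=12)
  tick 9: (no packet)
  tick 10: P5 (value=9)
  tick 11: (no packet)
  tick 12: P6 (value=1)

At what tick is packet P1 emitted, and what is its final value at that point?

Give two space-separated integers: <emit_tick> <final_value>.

Tick 1: [PARSE:P1(v=9,ok=F), VALIDATE:-, TRANSFORM:-, EMIT:-] out:-; in:P1
Tick 2: [PARSE:-, VALIDATE:P1(v=9,ok=F), TRANSFORM:-, EMIT:-] out:-; in:-
Tick 3: [PARSE:P2(v=1,ok=F), VALIDATE:-, TRANSFORM:P1(v=0,ok=F), EMIT:-] out:-; in:P2
Tick 4: [PARSE:P3(v=15,ok=F), VALIDATE:P2(v=1,ok=T), TRANSFORM:-, EMIT:P1(v=0,ok=F)] out:-; in:P3
Tick 5: [PARSE:-, VALIDATE:P3(v=15,ok=F), TRANSFORM:P2(v=5,ok=T), EMIT:-] out:P1(v=0); in:-
Tick 6: [PARSE:-, VALIDATE:-, TRANSFORM:P3(v=0,ok=F), EMIT:P2(v=5,ok=T)] out:-; in:-
Tick 7: [PARSE:-, VALIDATE:-, TRANSFORM:-, EMIT:P3(v=0,ok=F)] out:P2(v=5); in:-
Tick 8: [PARSE:P4(v=12,ok=F), VALIDATE:-, TRANSFORM:-, EMIT:-] out:P3(v=0); in:P4
Tick 9: [PARSE:-, VALIDATE:P4(v=12,ok=T), TRANSFORM:-, EMIT:-] out:-; in:-
Tick 10: [PARSE:P5(v=9,ok=F), VALIDATE:-, TRANSFORM:P4(v=60,ok=T), EMIT:-] out:-; in:P5
Tick 11: [PARSE:-, VALIDATE:P5(v=9,ok=F), TRANSFORM:-, EMIT:P4(v=60,ok=T)] out:-; in:-
Tick 12: [PARSE:P6(v=1,ok=F), VALIDATE:-, TRANSFORM:P5(v=0,ok=F), EMIT:-] out:P4(v=60); in:P6
Tick 13: [PARSE:-, VALIDATE:P6(v=1,ok=T), TRANSFORM:-, EMIT:P5(v=0,ok=F)] out:-; in:-
Tick 14: [PARSE:-, VALIDATE:-, TRANSFORM:P6(v=5,ok=T), EMIT:-] out:P5(v=0); in:-
Tick 15: [PARSE:-, VALIDATE:-, TRANSFORM:-, EMIT:P6(v=5,ok=T)] out:-; in:-
Tick 16: [PARSE:-, VALIDATE:-, TRANSFORM:-, EMIT:-] out:P6(v=5); in:-
P1: arrives tick 1, valid=False (id=1, id%2=1), emit tick 5, final value 0

Answer: 5 0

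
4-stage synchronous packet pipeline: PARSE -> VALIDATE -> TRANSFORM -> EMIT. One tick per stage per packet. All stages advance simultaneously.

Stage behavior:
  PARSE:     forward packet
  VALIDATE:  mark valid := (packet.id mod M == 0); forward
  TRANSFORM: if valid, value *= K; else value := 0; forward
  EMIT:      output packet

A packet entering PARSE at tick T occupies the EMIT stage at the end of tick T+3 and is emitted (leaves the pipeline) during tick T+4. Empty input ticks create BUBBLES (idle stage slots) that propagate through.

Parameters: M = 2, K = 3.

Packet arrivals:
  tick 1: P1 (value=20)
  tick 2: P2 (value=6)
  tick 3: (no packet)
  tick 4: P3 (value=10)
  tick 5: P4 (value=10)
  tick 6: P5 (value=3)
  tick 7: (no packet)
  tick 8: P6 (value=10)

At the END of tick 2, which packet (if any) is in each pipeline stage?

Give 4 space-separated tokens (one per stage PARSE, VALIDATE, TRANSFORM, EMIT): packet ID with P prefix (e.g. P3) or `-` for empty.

Answer: P2 P1 - -

Derivation:
Tick 1: [PARSE:P1(v=20,ok=F), VALIDATE:-, TRANSFORM:-, EMIT:-] out:-; in:P1
Tick 2: [PARSE:P2(v=6,ok=F), VALIDATE:P1(v=20,ok=F), TRANSFORM:-, EMIT:-] out:-; in:P2
At end of tick 2: ['P2', 'P1', '-', '-']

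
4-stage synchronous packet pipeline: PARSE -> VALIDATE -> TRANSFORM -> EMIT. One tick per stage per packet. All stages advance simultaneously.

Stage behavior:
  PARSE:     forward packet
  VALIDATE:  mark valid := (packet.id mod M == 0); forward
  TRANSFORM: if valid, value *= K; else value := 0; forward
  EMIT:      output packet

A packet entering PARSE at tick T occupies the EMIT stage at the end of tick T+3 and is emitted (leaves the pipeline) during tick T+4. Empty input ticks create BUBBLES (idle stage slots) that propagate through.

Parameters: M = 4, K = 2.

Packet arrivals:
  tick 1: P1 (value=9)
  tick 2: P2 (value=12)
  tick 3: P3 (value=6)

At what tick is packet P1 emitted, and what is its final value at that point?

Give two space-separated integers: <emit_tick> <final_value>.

Answer: 5 0

Derivation:
Tick 1: [PARSE:P1(v=9,ok=F), VALIDATE:-, TRANSFORM:-, EMIT:-] out:-; in:P1
Tick 2: [PARSE:P2(v=12,ok=F), VALIDATE:P1(v=9,ok=F), TRANSFORM:-, EMIT:-] out:-; in:P2
Tick 3: [PARSE:P3(v=6,ok=F), VALIDATE:P2(v=12,ok=F), TRANSFORM:P1(v=0,ok=F), EMIT:-] out:-; in:P3
Tick 4: [PARSE:-, VALIDATE:P3(v=6,ok=F), TRANSFORM:P2(v=0,ok=F), EMIT:P1(v=0,ok=F)] out:-; in:-
Tick 5: [PARSE:-, VALIDATE:-, TRANSFORM:P3(v=0,ok=F), EMIT:P2(v=0,ok=F)] out:P1(v=0); in:-
Tick 6: [PARSE:-, VALIDATE:-, TRANSFORM:-, EMIT:P3(v=0,ok=F)] out:P2(v=0); in:-
Tick 7: [PARSE:-, VALIDATE:-, TRANSFORM:-, EMIT:-] out:P3(v=0); in:-
P1: arrives tick 1, valid=False (id=1, id%4=1), emit tick 5, final value 0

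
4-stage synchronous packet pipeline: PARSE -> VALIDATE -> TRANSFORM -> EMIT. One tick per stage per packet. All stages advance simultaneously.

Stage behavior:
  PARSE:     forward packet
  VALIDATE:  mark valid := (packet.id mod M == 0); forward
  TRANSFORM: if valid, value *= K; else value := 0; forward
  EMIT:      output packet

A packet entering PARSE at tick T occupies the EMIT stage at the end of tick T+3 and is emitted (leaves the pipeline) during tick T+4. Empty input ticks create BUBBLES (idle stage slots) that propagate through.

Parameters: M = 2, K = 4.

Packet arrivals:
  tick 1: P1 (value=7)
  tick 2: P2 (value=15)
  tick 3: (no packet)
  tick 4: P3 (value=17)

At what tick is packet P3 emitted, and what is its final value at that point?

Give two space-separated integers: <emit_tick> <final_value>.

Answer: 8 0

Derivation:
Tick 1: [PARSE:P1(v=7,ok=F), VALIDATE:-, TRANSFORM:-, EMIT:-] out:-; in:P1
Tick 2: [PARSE:P2(v=15,ok=F), VALIDATE:P1(v=7,ok=F), TRANSFORM:-, EMIT:-] out:-; in:P2
Tick 3: [PARSE:-, VALIDATE:P2(v=15,ok=T), TRANSFORM:P1(v=0,ok=F), EMIT:-] out:-; in:-
Tick 4: [PARSE:P3(v=17,ok=F), VALIDATE:-, TRANSFORM:P2(v=60,ok=T), EMIT:P1(v=0,ok=F)] out:-; in:P3
Tick 5: [PARSE:-, VALIDATE:P3(v=17,ok=F), TRANSFORM:-, EMIT:P2(v=60,ok=T)] out:P1(v=0); in:-
Tick 6: [PARSE:-, VALIDATE:-, TRANSFORM:P3(v=0,ok=F), EMIT:-] out:P2(v=60); in:-
Tick 7: [PARSE:-, VALIDATE:-, TRANSFORM:-, EMIT:P3(v=0,ok=F)] out:-; in:-
Tick 8: [PARSE:-, VALIDATE:-, TRANSFORM:-, EMIT:-] out:P3(v=0); in:-
P3: arrives tick 4, valid=False (id=3, id%2=1), emit tick 8, final value 0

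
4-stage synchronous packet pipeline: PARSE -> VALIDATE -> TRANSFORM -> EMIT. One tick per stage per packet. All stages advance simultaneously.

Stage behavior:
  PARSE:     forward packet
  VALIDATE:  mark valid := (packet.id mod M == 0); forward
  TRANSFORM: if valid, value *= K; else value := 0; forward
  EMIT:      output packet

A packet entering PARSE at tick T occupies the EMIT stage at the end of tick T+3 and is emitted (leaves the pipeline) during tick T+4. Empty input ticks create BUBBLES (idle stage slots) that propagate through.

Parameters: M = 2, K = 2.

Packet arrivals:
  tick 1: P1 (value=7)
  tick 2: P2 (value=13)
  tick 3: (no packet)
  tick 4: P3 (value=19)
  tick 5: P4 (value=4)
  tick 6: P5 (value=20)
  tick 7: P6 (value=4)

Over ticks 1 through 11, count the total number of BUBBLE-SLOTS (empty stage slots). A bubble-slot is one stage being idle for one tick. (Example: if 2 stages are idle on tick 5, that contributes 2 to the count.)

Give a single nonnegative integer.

Answer: 20

Derivation:
Tick 1: [PARSE:P1(v=7,ok=F), VALIDATE:-, TRANSFORM:-, EMIT:-] out:-; bubbles=3
Tick 2: [PARSE:P2(v=13,ok=F), VALIDATE:P1(v=7,ok=F), TRANSFORM:-, EMIT:-] out:-; bubbles=2
Tick 3: [PARSE:-, VALIDATE:P2(v=13,ok=T), TRANSFORM:P1(v=0,ok=F), EMIT:-] out:-; bubbles=2
Tick 4: [PARSE:P3(v=19,ok=F), VALIDATE:-, TRANSFORM:P2(v=26,ok=T), EMIT:P1(v=0,ok=F)] out:-; bubbles=1
Tick 5: [PARSE:P4(v=4,ok=F), VALIDATE:P3(v=19,ok=F), TRANSFORM:-, EMIT:P2(v=26,ok=T)] out:P1(v=0); bubbles=1
Tick 6: [PARSE:P5(v=20,ok=F), VALIDATE:P4(v=4,ok=T), TRANSFORM:P3(v=0,ok=F), EMIT:-] out:P2(v=26); bubbles=1
Tick 7: [PARSE:P6(v=4,ok=F), VALIDATE:P5(v=20,ok=F), TRANSFORM:P4(v=8,ok=T), EMIT:P3(v=0,ok=F)] out:-; bubbles=0
Tick 8: [PARSE:-, VALIDATE:P6(v=4,ok=T), TRANSFORM:P5(v=0,ok=F), EMIT:P4(v=8,ok=T)] out:P3(v=0); bubbles=1
Tick 9: [PARSE:-, VALIDATE:-, TRANSFORM:P6(v=8,ok=T), EMIT:P5(v=0,ok=F)] out:P4(v=8); bubbles=2
Tick 10: [PARSE:-, VALIDATE:-, TRANSFORM:-, EMIT:P6(v=8,ok=T)] out:P5(v=0); bubbles=3
Tick 11: [PARSE:-, VALIDATE:-, TRANSFORM:-, EMIT:-] out:P6(v=8); bubbles=4
Total bubble-slots: 20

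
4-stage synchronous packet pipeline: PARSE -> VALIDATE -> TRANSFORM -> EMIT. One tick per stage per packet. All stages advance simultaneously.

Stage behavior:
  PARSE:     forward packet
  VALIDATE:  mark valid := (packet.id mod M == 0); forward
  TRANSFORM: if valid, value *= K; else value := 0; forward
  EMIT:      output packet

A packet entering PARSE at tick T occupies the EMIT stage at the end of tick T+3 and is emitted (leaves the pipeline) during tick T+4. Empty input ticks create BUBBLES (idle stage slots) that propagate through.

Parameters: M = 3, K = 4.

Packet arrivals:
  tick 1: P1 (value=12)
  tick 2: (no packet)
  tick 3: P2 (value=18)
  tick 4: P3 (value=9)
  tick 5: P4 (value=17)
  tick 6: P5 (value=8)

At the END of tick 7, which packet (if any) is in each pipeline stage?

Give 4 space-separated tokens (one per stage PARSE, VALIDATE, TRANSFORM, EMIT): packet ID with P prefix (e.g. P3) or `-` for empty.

Answer: - P5 P4 P3

Derivation:
Tick 1: [PARSE:P1(v=12,ok=F), VALIDATE:-, TRANSFORM:-, EMIT:-] out:-; in:P1
Tick 2: [PARSE:-, VALIDATE:P1(v=12,ok=F), TRANSFORM:-, EMIT:-] out:-; in:-
Tick 3: [PARSE:P2(v=18,ok=F), VALIDATE:-, TRANSFORM:P1(v=0,ok=F), EMIT:-] out:-; in:P2
Tick 4: [PARSE:P3(v=9,ok=F), VALIDATE:P2(v=18,ok=F), TRANSFORM:-, EMIT:P1(v=0,ok=F)] out:-; in:P3
Tick 5: [PARSE:P4(v=17,ok=F), VALIDATE:P3(v=9,ok=T), TRANSFORM:P2(v=0,ok=F), EMIT:-] out:P1(v=0); in:P4
Tick 6: [PARSE:P5(v=8,ok=F), VALIDATE:P4(v=17,ok=F), TRANSFORM:P3(v=36,ok=T), EMIT:P2(v=0,ok=F)] out:-; in:P5
Tick 7: [PARSE:-, VALIDATE:P5(v=8,ok=F), TRANSFORM:P4(v=0,ok=F), EMIT:P3(v=36,ok=T)] out:P2(v=0); in:-
At end of tick 7: ['-', 'P5', 'P4', 'P3']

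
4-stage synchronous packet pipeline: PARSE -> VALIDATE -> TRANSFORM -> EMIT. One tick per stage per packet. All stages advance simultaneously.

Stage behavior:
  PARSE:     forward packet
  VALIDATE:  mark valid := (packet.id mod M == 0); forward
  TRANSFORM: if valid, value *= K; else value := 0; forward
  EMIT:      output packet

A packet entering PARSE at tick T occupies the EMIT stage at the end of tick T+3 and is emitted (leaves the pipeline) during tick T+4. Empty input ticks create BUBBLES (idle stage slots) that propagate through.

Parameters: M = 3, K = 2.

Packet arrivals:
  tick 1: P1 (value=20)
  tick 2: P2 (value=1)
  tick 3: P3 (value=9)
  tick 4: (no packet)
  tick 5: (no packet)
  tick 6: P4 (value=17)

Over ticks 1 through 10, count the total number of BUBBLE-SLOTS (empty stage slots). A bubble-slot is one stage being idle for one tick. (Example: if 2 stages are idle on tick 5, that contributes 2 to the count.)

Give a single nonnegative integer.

Tick 1: [PARSE:P1(v=20,ok=F), VALIDATE:-, TRANSFORM:-, EMIT:-] out:-; bubbles=3
Tick 2: [PARSE:P2(v=1,ok=F), VALIDATE:P1(v=20,ok=F), TRANSFORM:-, EMIT:-] out:-; bubbles=2
Tick 3: [PARSE:P3(v=9,ok=F), VALIDATE:P2(v=1,ok=F), TRANSFORM:P1(v=0,ok=F), EMIT:-] out:-; bubbles=1
Tick 4: [PARSE:-, VALIDATE:P3(v=9,ok=T), TRANSFORM:P2(v=0,ok=F), EMIT:P1(v=0,ok=F)] out:-; bubbles=1
Tick 5: [PARSE:-, VALIDATE:-, TRANSFORM:P3(v=18,ok=T), EMIT:P2(v=0,ok=F)] out:P1(v=0); bubbles=2
Tick 6: [PARSE:P4(v=17,ok=F), VALIDATE:-, TRANSFORM:-, EMIT:P3(v=18,ok=T)] out:P2(v=0); bubbles=2
Tick 7: [PARSE:-, VALIDATE:P4(v=17,ok=F), TRANSFORM:-, EMIT:-] out:P3(v=18); bubbles=3
Tick 8: [PARSE:-, VALIDATE:-, TRANSFORM:P4(v=0,ok=F), EMIT:-] out:-; bubbles=3
Tick 9: [PARSE:-, VALIDATE:-, TRANSFORM:-, EMIT:P4(v=0,ok=F)] out:-; bubbles=3
Tick 10: [PARSE:-, VALIDATE:-, TRANSFORM:-, EMIT:-] out:P4(v=0); bubbles=4
Total bubble-slots: 24

Answer: 24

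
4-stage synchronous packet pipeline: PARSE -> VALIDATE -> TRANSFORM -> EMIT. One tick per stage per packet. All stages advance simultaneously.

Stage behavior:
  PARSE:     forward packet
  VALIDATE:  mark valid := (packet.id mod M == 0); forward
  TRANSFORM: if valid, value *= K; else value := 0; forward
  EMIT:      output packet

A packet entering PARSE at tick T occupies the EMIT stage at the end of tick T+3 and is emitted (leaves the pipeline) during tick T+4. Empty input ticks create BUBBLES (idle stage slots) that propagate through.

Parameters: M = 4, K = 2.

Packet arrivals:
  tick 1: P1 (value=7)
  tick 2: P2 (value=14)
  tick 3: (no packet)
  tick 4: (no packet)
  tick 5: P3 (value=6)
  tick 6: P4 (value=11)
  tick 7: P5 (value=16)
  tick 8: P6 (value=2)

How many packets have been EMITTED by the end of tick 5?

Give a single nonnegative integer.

Tick 1: [PARSE:P1(v=7,ok=F), VALIDATE:-, TRANSFORM:-, EMIT:-] out:-; in:P1
Tick 2: [PARSE:P2(v=14,ok=F), VALIDATE:P1(v=7,ok=F), TRANSFORM:-, EMIT:-] out:-; in:P2
Tick 3: [PARSE:-, VALIDATE:P2(v=14,ok=F), TRANSFORM:P1(v=0,ok=F), EMIT:-] out:-; in:-
Tick 4: [PARSE:-, VALIDATE:-, TRANSFORM:P2(v=0,ok=F), EMIT:P1(v=0,ok=F)] out:-; in:-
Tick 5: [PARSE:P3(v=6,ok=F), VALIDATE:-, TRANSFORM:-, EMIT:P2(v=0,ok=F)] out:P1(v=0); in:P3
Emitted by tick 5: ['P1']

Answer: 1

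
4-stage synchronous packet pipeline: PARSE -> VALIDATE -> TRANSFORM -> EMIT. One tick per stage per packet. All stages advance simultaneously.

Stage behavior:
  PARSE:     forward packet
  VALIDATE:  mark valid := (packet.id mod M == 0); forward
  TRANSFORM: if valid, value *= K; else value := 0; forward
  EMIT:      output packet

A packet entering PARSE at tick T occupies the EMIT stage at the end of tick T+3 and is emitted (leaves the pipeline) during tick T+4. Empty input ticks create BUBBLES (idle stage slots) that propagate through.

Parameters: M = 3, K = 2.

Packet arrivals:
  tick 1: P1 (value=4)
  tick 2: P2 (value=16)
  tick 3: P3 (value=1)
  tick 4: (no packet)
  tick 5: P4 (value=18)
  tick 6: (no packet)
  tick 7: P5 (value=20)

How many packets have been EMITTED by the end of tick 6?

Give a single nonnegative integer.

Answer: 2

Derivation:
Tick 1: [PARSE:P1(v=4,ok=F), VALIDATE:-, TRANSFORM:-, EMIT:-] out:-; in:P1
Tick 2: [PARSE:P2(v=16,ok=F), VALIDATE:P1(v=4,ok=F), TRANSFORM:-, EMIT:-] out:-; in:P2
Tick 3: [PARSE:P3(v=1,ok=F), VALIDATE:P2(v=16,ok=F), TRANSFORM:P1(v=0,ok=F), EMIT:-] out:-; in:P3
Tick 4: [PARSE:-, VALIDATE:P3(v=1,ok=T), TRANSFORM:P2(v=0,ok=F), EMIT:P1(v=0,ok=F)] out:-; in:-
Tick 5: [PARSE:P4(v=18,ok=F), VALIDATE:-, TRANSFORM:P3(v=2,ok=T), EMIT:P2(v=0,ok=F)] out:P1(v=0); in:P4
Tick 6: [PARSE:-, VALIDATE:P4(v=18,ok=F), TRANSFORM:-, EMIT:P3(v=2,ok=T)] out:P2(v=0); in:-
Emitted by tick 6: ['P1', 'P2']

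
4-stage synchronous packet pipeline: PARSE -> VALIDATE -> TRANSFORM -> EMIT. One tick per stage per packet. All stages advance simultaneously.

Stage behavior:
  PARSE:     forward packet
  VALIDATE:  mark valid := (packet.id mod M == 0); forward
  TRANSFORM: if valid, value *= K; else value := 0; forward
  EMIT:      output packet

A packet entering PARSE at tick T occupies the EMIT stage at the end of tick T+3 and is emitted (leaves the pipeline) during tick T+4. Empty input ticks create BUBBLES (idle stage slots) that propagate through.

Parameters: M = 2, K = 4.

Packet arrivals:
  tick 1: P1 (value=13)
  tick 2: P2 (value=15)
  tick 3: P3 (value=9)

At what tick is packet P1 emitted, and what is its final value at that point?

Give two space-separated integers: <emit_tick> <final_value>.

Tick 1: [PARSE:P1(v=13,ok=F), VALIDATE:-, TRANSFORM:-, EMIT:-] out:-; in:P1
Tick 2: [PARSE:P2(v=15,ok=F), VALIDATE:P1(v=13,ok=F), TRANSFORM:-, EMIT:-] out:-; in:P2
Tick 3: [PARSE:P3(v=9,ok=F), VALIDATE:P2(v=15,ok=T), TRANSFORM:P1(v=0,ok=F), EMIT:-] out:-; in:P3
Tick 4: [PARSE:-, VALIDATE:P3(v=9,ok=F), TRANSFORM:P2(v=60,ok=T), EMIT:P1(v=0,ok=F)] out:-; in:-
Tick 5: [PARSE:-, VALIDATE:-, TRANSFORM:P3(v=0,ok=F), EMIT:P2(v=60,ok=T)] out:P1(v=0); in:-
Tick 6: [PARSE:-, VALIDATE:-, TRANSFORM:-, EMIT:P3(v=0,ok=F)] out:P2(v=60); in:-
Tick 7: [PARSE:-, VALIDATE:-, TRANSFORM:-, EMIT:-] out:P3(v=0); in:-
P1: arrives tick 1, valid=False (id=1, id%2=1), emit tick 5, final value 0

Answer: 5 0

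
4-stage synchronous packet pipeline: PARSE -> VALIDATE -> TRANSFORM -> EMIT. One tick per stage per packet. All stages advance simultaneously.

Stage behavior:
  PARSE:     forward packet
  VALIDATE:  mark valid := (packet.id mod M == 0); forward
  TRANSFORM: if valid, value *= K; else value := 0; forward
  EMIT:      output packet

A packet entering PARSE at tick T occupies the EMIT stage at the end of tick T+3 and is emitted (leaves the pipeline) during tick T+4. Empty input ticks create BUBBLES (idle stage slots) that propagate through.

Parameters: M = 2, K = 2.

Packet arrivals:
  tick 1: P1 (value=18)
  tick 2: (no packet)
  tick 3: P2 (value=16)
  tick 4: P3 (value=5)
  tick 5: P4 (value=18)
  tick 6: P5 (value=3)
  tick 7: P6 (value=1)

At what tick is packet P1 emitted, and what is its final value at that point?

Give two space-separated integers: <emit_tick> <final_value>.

Tick 1: [PARSE:P1(v=18,ok=F), VALIDATE:-, TRANSFORM:-, EMIT:-] out:-; in:P1
Tick 2: [PARSE:-, VALIDATE:P1(v=18,ok=F), TRANSFORM:-, EMIT:-] out:-; in:-
Tick 3: [PARSE:P2(v=16,ok=F), VALIDATE:-, TRANSFORM:P1(v=0,ok=F), EMIT:-] out:-; in:P2
Tick 4: [PARSE:P3(v=5,ok=F), VALIDATE:P2(v=16,ok=T), TRANSFORM:-, EMIT:P1(v=0,ok=F)] out:-; in:P3
Tick 5: [PARSE:P4(v=18,ok=F), VALIDATE:P3(v=5,ok=F), TRANSFORM:P2(v=32,ok=T), EMIT:-] out:P1(v=0); in:P4
Tick 6: [PARSE:P5(v=3,ok=F), VALIDATE:P4(v=18,ok=T), TRANSFORM:P3(v=0,ok=F), EMIT:P2(v=32,ok=T)] out:-; in:P5
Tick 7: [PARSE:P6(v=1,ok=F), VALIDATE:P5(v=3,ok=F), TRANSFORM:P4(v=36,ok=T), EMIT:P3(v=0,ok=F)] out:P2(v=32); in:P6
Tick 8: [PARSE:-, VALIDATE:P6(v=1,ok=T), TRANSFORM:P5(v=0,ok=F), EMIT:P4(v=36,ok=T)] out:P3(v=0); in:-
Tick 9: [PARSE:-, VALIDATE:-, TRANSFORM:P6(v=2,ok=T), EMIT:P5(v=0,ok=F)] out:P4(v=36); in:-
Tick 10: [PARSE:-, VALIDATE:-, TRANSFORM:-, EMIT:P6(v=2,ok=T)] out:P5(v=0); in:-
Tick 11: [PARSE:-, VALIDATE:-, TRANSFORM:-, EMIT:-] out:P6(v=2); in:-
P1: arrives tick 1, valid=False (id=1, id%2=1), emit tick 5, final value 0

Answer: 5 0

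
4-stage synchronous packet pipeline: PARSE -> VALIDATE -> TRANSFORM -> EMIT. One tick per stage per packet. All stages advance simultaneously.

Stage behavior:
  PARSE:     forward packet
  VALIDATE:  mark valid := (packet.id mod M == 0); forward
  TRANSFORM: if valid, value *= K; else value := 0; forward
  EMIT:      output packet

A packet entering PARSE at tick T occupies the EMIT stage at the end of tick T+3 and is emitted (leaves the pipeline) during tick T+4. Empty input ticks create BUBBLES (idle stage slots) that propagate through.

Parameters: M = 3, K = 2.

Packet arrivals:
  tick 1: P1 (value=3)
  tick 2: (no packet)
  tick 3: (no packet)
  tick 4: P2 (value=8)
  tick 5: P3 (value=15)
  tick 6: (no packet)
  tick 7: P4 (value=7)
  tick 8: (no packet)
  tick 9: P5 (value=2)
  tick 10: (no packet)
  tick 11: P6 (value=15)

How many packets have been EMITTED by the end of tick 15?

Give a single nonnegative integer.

Answer: 6

Derivation:
Tick 1: [PARSE:P1(v=3,ok=F), VALIDATE:-, TRANSFORM:-, EMIT:-] out:-; in:P1
Tick 2: [PARSE:-, VALIDATE:P1(v=3,ok=F), TRANSFORM:-, EMIT:-] out:-; in:-
Tick 3: [PARSE:-, VALIDATE:-, TRANSFORM:P1(v=0,ok=F), EMIT:-] out:-; in:-
Tick 4: [PARSE:P2(v=8,ok=F), VALIDATE:-, TRANSFORM:-, EMIT:P1(v=0,ok=F)] out:-; in:P2
Tick 5: [PARSE:P3(v=15,ok=F), VALIDATE:P2(v=8,ok=F), TRANSFORM:-, EMIT:-] out:P1(v=0); in:P3
Tick 6: [PARSE:-, VALIDATE:P3(v=15,ok=T), TRANSFORM:P2(v=0,ok=F), EMIT:-] out:-; in:-
Tick 7: [PARSE:P4(v=7,ok=F), VALIDATE:-, TRANSFORM:P3(v=30,ok=T), EMIT:P2(v=0,ok=F)] out:-; in:P4
Tick 8: [PARSE:-, VALIDATE:P4(v=7,ok=F), TRANSFORM:-, EMIT:P3(v=30,ok=T)] out:P2(v=0); in:-
Tick 9: [PARSE:P5(v=2,ok=F), VALIDATE:-, TRANSFORM:P4(v=0,ok=F), EMIT:-] out:P3(v=30); in:P5
Tick 10: [PARSE:-, VALIDATE:P5(v=2,ok=F), TRANSFORM:-, EMIT:P4(v=0,ok=F)] out:-; in:-
Tick 11: [PARSE:P6(v=15,ok=F), VALIDATE:-, TRANSFORM:P5(v=0,ok=F), EMIT:-] out:P4(v=0); in:P6
Tick 12: [PARSE:-, VALIDATE:P6(v=15,ok=T), TRANSFORM:-, EMIT:P5(v=0,ok=F)] out:-; in:-
Tick 13: [PARSE:-, VALIDATE:-, TRANSFORM:P6(v=30,ok=T), EMIT:-] out:P5(v=0); in:-
Tick 14: [PARSE:-, VALIDATE:-, TRANSFORM:-, EMIT:P6(v=30,ok=T)] out:-; in:-
Tick 15: [PARSE:-, VALIDATE:-, TRANSFORM:-, EMIT:-] out:P6(v=30); in:-
Emitted by tick 15: ['P1', 'P2', 'P3', 'P4', 'P5', 'P6']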